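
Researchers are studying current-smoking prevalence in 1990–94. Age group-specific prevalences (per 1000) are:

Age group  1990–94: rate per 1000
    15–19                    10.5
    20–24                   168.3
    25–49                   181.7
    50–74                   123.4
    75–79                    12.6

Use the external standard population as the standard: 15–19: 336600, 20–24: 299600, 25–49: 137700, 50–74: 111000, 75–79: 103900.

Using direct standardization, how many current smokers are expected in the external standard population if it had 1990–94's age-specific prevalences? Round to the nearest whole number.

Expected current smokers = Σ (standard pop × age-specific rate ÷ 1000)
= 336600×10.5/1000 + 299600×168.3/1000 + 137700×181.7/1000 + 111000×123.4/1000 + 103900×12.6/1000
= 3534.30 + 50422.68 + 25020.09 + 13697.40 + 1309.14 = 93983.61.

93984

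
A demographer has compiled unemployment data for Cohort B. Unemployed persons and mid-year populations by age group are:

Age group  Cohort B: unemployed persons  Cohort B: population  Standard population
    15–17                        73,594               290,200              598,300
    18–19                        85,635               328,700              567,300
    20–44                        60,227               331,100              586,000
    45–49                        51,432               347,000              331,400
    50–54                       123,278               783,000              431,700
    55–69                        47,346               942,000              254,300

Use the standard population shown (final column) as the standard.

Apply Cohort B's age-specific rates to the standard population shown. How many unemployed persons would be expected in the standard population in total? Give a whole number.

535987

Age-specific rates per 1,000 for Cohort B: 253.598, 260.526, 181.900, 148.219, 157.443, 50.261.
Expected unemployed persons = Σ (standard pop × age-specific rate ÷ 1,000)
= 598,300×253.598/1,000 + 567,300×260.526/1,000 + 586,000×181.900/1,000 + 331,400×148.219/1,000 + 431,700×157.443/1,000 + 254,300×50.261/1,000
= 151727.40 + 147796.58 + 106593.24 + 49119.78 + 67968.22 + 12781.41 = 535986.62.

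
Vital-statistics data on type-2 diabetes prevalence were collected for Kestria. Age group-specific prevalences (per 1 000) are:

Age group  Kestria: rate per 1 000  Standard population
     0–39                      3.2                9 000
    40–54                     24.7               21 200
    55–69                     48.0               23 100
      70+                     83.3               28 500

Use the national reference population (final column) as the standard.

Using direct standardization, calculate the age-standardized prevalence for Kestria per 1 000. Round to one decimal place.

49.3

Standard total = 81 800; weights = 0.1100, 0.2592, 0.2824, 0.3484.
Standardized rate: 0.1100×3.2 + 0.2592×24.7 + 0.2824×48.0 + 0.3484×83.3 = 49.3312 per 1 000.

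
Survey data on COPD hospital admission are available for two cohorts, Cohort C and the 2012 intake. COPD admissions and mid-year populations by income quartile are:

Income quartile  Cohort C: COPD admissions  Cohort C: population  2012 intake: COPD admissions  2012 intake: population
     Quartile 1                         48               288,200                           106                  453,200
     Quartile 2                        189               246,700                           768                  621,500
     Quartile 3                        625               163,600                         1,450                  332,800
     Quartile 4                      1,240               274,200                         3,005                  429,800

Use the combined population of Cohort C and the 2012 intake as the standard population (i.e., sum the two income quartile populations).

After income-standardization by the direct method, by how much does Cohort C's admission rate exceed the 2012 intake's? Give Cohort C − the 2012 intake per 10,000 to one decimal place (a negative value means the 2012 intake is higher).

Income-specific rates per 10,000 for Cohort C: 1.67, 7.66, 38.20, 45.22.
For the 2012 intake: 2.34, 12.36, 43.57, 69.92.
Combined standard total = 2,810,000; weights = 0.2638, 0.3090, 0.1767, 0.2505.
Cohort C: 0.2638×1.67 + 0.3090×7.66 + 0.1767×38.20 + 0.2505×45.22 = 20.8850 per 10,000.
The 2012 intake: 0.2638×2.34 + 0.3090×12.36 + 0.1767×43.57 + 0.2505×69.92 = 29.6483 per 10,000.
Difference = 20.8850 − 29.6483 = -8.7633.

-8.8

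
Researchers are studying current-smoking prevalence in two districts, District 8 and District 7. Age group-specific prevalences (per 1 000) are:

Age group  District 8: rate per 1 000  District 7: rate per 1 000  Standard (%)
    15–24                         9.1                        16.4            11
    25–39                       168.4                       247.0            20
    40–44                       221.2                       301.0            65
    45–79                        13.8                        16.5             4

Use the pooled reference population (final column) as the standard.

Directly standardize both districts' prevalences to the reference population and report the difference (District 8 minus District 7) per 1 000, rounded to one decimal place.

-68.5

Standard weights: 0.11, 0.20, 0.65, 0.04.
District 8: 0.1100×9.1 + 0.2000×168.4 + 0.6500×221.2 + 0.0400×13.8 = 179.0130 per 1 000.
District 7: 0.1100×16.4 + 0.2000×247.0 + 0.6500×301.0 + 0.0400×16.5 = 247.5140 per 1 000.
Difference = 179.0130 − 247.5140 = -68.5010.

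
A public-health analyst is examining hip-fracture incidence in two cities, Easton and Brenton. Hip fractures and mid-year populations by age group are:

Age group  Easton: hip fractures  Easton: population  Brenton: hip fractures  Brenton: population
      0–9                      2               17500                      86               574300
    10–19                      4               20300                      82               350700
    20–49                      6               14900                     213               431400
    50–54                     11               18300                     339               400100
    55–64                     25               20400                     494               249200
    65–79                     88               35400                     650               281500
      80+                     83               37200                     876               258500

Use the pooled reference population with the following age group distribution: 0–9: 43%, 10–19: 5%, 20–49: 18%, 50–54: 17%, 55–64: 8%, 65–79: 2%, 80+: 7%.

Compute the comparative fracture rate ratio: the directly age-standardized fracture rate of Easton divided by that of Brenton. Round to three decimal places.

Age-specific rates per 100000 for Easton: 11.43, 19.70, 40.27, 60.11, 122.55, 248.59, 223.12.
For Brenton: 14.97, 23.38, 49.37, 84.73, 198.23, 230.91, 338.88.
Standard weights: 0.43, 0.05, 0.18, 0.17, 0.08, 0.02, 0.07.
Easton: 0.4300×11.43 + 0.0500×19.70 + 0.1800×40.27 + 0.1700×60.11 + 0.0800×122.55 + 0.0200×248.59 + 0.0700×223.12 = 53.7604 per 100000.
Brenton: 0.4300×14.97 + 0.0500×23.38 + 0.1800×49.37 + 0.1700×84.73 + 0.0800×198.23 + 0.0200×230.91 + 0.0700×338.88 = 75.0978 per 100000.
Ratio = 53.7604 ÷ 75.0978 = 0.71587.

0.716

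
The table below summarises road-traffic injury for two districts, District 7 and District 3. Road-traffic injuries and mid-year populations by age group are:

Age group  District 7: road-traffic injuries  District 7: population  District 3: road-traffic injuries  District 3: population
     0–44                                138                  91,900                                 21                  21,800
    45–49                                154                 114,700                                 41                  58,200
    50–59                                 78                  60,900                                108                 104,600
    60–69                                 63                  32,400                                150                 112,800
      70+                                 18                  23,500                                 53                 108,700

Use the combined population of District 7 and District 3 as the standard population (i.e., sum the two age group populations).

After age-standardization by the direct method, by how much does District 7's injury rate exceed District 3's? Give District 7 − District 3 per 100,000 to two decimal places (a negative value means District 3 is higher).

Age-specific rates per 100,000 for District 7: 150.16, 134.26, 128.08, 194.44, 76.60.
For District 3: 96.33, 70.45, 103.25, 132.98, 48.76.
Combined standard total = 729,500; weights = 0.1559, 0.2370, 0.2269, 0.1990, 0.1812.
District 7: 0.1559×150.16 + 0.2370×134.26 + 0.2269×128.08 + 0.1990×194.44 + 0.1812×76.60 = 136.8664 per 100,000.
District 3: 0.1559×96.33 + 0.2370×70.45 + 0.2269×103.25 + 0.1990×132.98 + 0.1812×48.76 = 90.4390 per 100,000.
Difference = 136.8664 − 90.4390 = 46.4273.

46.43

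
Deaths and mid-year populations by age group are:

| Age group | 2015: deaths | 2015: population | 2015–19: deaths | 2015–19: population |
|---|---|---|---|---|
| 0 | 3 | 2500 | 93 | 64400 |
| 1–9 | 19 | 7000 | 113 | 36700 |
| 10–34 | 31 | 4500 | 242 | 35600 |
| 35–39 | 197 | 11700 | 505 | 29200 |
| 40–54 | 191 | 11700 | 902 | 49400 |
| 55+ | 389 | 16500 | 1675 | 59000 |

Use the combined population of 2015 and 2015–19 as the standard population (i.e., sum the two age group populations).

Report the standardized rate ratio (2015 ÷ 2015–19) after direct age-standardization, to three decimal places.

Age-specific rates per 100000 for 2015: 120.00, 271.43, 688.89, 1683.76, 1632.48, 2357.58.
For 2015–19: 144.41, 307.90, 679.78, 1729.45, 1825.91, 2838.98.
Combined standard total = 328200; weights = 0.2038, 0.1332, 0.1222, 0.1246, 0.1862, 0.2300.
2015: 0.2038×120.00 + 0.1332×271.43 + 0.1222×688.89 + 0.1246×1683.76 + 0.1862×1632.48 + 0.2300×2357.58 = 1200.8565 per 100000.
2015–19: 0.2038×144.41 + 0.1332×307.90 + 0.1222×679.78 + 0.1246×1729.45 + 0.1862×1825.91 + 0.2300×2838.98 = 1362.0241 per 100000.
Ratio = 1200.8565 ÷ 1362.0241 = 0.88167.

0.882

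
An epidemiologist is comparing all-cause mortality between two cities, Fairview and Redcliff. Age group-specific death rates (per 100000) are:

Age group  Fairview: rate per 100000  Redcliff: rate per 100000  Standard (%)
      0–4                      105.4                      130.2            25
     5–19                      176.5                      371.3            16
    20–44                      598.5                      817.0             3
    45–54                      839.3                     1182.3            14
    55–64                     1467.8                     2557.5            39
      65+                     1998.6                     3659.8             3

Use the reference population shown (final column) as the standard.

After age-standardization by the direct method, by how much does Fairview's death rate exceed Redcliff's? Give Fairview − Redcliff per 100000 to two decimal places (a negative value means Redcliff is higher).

-566.76

Standard weights: 0.25, 0.16, 0.03, 0.14, 0.39, 0.03.
Fairview: 0.2500×105.4 + 0.1600×176.5 + 0.0300×598.5 + 0.1400×839.3 + 0.3900×1467.8 + 0.0300×1998.6 = 822.4470 per 100000.
Redcliff: 0.2500×130.2 + 0.1600×371.3 + 0.0300×817.0 + 0.1400×1182.3 + 0.3900×2557.5 + 0.0300×3659.8 = 1389.2090 per 100000.
Difference = 822.4470 − 1389.2090 = -566.7620.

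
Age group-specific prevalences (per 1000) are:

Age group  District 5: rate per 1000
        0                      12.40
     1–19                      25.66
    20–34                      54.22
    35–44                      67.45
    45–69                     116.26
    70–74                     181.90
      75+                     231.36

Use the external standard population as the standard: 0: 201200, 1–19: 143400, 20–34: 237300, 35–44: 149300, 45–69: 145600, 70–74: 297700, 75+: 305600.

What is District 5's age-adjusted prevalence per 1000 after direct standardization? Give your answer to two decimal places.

115.46

Standard total = 1480100; weights = 0.1359, 0.0969, 0.1603, 0.1009, 0.0984, 0.2011, 0.2065.
Standardized rate: 0.1359×12.40 + 0.0969×25.66 + 0.1603×54.22 + 0.1009×67.45 + 0.0984×116.26 + 0.2011×181.90 + 0.2065×231.36 = 115.4611 per 1000.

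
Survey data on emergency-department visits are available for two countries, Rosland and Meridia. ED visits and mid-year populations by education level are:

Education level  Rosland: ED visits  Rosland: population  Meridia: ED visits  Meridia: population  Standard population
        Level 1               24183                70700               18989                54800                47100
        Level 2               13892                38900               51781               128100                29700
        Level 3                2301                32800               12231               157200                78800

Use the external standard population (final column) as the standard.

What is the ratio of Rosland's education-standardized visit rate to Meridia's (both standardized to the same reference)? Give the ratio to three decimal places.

0.936

Education-specific rates per 1000 for Rosland: 342.051, 357.121, 70.152.
For Meridia: 346.515, 404.223, 77.805.
Standard total = 155600; weights = 0.3027, 0.1909, 0.5064.
Rosland: 0.3027×342.051 + 0.1909×357.121 + 0.5064×70.152 = 207.2307 per 1000.
Meridia: 0.3027×346.515 + 0.1909×404.223 + 0.5064×77.805 = 221.4481 per 1000.
Ratio = 207.2307 ÷ 221.4481 = 0.93580.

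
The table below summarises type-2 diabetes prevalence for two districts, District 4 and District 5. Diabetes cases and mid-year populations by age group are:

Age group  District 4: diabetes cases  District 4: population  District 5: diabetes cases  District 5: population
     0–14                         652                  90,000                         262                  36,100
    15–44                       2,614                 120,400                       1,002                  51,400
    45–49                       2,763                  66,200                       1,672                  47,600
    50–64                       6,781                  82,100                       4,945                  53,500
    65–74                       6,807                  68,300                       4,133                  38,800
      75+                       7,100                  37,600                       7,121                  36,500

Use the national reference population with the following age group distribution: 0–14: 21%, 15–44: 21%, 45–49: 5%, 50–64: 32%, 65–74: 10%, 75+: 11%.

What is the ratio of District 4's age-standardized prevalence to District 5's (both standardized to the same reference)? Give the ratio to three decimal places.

0.946

Age-specific rates per 1,000 for District 4: 7.244, 21.711, 41.737, 82.594, 99.663, 188.830.
For District 5: 7.258, 19.494, 35.126, 92.430, 106.521, 195.096.
Standard weights: 0.21, 0.21, 0.05, 0.32, 0.10, 0.11.
District 4: 0.2100×7.244 + 0.2100×21.711 + 0.0500×41.737 + 0.3200×82.594 + 0.1000×99.663 + 0.1100×188.830 = 65.3353 per 1,000.
District 5: 0.2100×7.258 + 0.2100×19.494 + 0.0500×35.126 + 0.3200×92.430 + 0.1000×106.521 + 0.1100×195.096 = 69.0644 per 1,000.
Ratio = 65.3353 ÷ 69.0644 = 0.94601.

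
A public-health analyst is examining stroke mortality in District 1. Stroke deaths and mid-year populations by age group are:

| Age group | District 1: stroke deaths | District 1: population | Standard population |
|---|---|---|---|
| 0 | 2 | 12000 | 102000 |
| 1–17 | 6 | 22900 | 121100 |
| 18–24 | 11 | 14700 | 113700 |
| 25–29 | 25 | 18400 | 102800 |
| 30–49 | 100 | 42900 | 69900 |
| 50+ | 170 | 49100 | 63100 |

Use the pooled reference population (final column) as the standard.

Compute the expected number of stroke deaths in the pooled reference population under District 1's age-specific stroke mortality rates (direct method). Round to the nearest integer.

655

Age-specific rates per 100000 for District 1: 16.67, 26.20, 74.83, 135.87, 233.10, 346.23.
Expected stroke deaths = Σ (standard pop × age-specific rate ÷ 100000)
= 102000×16.67/100000 + 121100×26.20/100000 + 113700×74.83/100000 + 102800×135.87/100000 + 69900×233.10/100000 + 63100×346.23/100000
= 17.00 + 31.73 + 85.08 + 139.67 + 162.94 + 218.47 = 654.89.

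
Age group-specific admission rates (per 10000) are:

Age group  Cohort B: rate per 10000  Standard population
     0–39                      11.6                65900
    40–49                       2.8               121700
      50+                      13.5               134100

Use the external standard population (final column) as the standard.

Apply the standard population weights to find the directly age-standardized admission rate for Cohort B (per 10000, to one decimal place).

Standard total = 321700; weights = 0.2048, 0.3783, 0.4168.
Standardized rate: 0.2048×11.6 + 0.3783×2.8 + 0.4168×13.5 = 9.0629 per 10000.

9.1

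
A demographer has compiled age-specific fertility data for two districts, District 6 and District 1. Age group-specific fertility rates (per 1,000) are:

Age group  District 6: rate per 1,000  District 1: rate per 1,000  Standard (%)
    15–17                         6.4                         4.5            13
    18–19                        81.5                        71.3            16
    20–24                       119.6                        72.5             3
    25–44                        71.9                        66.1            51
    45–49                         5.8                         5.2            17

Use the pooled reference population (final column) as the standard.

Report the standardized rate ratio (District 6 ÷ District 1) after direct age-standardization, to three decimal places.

Standard weights: 0.13, 0.16, 0.03, 0.51, 0.17.
District 6: 0.1300×6.4 + 0.1600×81.5 + 0.0300×119.6 + 0.5100×71.9 + 0.1700×5.8 = 55.1150 per 1,000.
District 1: 0.1300×4.5 + 0.1600×71.3 + 0.0300×72.5 + 0.5100×66.1 + 0.1700×5.2 = 48.7630 per 1,000.
Ratio = 55.1150 ÷ 48.7630 = 1.13026.

1.130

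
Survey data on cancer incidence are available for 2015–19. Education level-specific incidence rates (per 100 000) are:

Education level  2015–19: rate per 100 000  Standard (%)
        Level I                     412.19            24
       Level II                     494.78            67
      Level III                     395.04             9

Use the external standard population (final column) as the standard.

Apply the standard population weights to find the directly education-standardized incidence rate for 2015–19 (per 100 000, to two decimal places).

Standard weights: 0.24, 0.67, 0.09.
Standardized rate: 0.2400×412.19 + 0.6700×494.78 + 0.0900×395.04 = 465.9818 per 100 000.

465.98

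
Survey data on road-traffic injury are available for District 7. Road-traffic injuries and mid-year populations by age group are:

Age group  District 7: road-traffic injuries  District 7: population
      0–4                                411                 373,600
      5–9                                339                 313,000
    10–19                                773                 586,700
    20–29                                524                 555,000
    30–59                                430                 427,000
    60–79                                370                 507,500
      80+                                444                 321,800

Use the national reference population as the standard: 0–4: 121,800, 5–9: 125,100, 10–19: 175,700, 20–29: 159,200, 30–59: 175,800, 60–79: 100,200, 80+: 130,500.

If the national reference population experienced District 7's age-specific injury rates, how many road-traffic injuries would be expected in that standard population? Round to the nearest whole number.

Age-specific rates per 100,000 for District 7: 110.01, 108.31, 131.75, 94.41, 100.70, 72.91, 137.97.
Expected road-traffic injuries = Σ (standard pop × age-specific rate ÷ 100,000)
= 121,800×110.01/100,000 + 125,100×108.31/100,000 + 175,700×131.75/100,000 + 159,200×94.41/100,000 + 175,800×100.70/100,000 + 100,200×72.91/100,000 + 130,500×137.97/100,000
= 133.99 + 135.49 + 231.49 + 150.31 + 177.04 + 73.05 + 180.06 = 1081.43.

1081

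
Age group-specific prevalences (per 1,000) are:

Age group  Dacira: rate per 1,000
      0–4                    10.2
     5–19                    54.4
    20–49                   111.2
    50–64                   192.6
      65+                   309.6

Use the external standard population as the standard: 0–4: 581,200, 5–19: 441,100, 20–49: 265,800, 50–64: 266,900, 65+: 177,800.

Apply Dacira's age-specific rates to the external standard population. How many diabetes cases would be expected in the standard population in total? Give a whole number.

165933

Expected diabetes cases = Σ (standard pop × age-specific rate ÷ 1,000)
= 581,200×10.2/1,000 + 441,100×54.4/1,000 + 265,800×111.2/1,000 + 266,900×192.6/1,000 + 177,800×309.6/1,000
= 5928.24 + 23995.84 + 29556.96 + 51404.94 + 55046.88 = 165932.86.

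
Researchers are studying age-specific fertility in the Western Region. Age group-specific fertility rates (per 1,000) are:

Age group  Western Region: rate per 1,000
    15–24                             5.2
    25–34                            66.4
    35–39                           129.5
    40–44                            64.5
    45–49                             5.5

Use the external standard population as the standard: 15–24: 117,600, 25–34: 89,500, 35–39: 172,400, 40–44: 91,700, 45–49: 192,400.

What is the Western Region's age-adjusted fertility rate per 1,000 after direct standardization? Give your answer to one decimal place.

54.0

Standard total = 663,600; weights = 0.1772, 0.1349, 0.2598, 0.1382, 0.2899.
Standardized rate: 0.1772×5.2 + 0.1349×66.4 + 0.2598×129.5 + 0.1382×64.5 + 0.2899×5.5 = 54.0280 per 1,000.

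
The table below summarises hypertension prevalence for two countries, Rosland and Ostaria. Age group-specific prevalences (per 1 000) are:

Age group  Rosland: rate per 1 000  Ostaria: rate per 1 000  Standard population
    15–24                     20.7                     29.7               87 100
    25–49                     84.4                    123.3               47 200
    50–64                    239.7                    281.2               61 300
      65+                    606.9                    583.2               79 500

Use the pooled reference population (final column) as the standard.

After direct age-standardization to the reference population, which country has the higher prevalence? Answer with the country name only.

Ostaria

Standard total = 275 100; weights = 0.3166, 0.1716, 0.2228, 0.2890.
Rosland: 0.3166×20.7 + 0.1716×84.4 + 0.2228×239.7 + 0.2890×606.9 = 249.8321 per 1 000.
Ostaria: 0.3166×29.7 + 0.1716×123.3 + 0.2228×281.2 + 0.2890×583.2 = 261.7542 per 1 000.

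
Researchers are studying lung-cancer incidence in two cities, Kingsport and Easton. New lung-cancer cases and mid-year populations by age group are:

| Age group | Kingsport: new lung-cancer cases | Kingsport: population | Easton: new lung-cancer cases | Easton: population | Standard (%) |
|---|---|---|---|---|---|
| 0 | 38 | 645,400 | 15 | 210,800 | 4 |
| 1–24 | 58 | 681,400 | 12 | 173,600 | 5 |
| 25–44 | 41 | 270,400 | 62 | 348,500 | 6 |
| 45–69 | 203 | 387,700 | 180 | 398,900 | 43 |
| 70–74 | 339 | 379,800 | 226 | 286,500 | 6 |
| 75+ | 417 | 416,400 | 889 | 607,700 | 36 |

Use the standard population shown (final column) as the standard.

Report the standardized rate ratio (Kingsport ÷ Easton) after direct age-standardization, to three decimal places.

Age-specific rates per 100,000 for Kingsport: 5.89, 8.51, 15.16, 52.36, 89.26, 100.14.
For Easton: 7.12, 6.91, 17.79, 45.12, 78.88, 146.29.
Standard weights: 0.04, 0.05, 0.06, 0.43, 0.06, 0.36.
Kingsport: 0.0400×5.89 + 0.0500×8.51 + 0.0600×15.16 + 0.4300×52.36 + 0.0600×89.26 + 0.3600×100.14 = 65.4930 per 100,000.
Easton: 0.0400×7.12 + 0.0500×6.91 + 0.0600×17.79 + 0.4300×45.12 + 0.0600×78.88 + 0.3600×146.29 = 78.4982 per 100,000.
Ratio = 65.4930 ÷ 78.4982 = 0.83433.

0.834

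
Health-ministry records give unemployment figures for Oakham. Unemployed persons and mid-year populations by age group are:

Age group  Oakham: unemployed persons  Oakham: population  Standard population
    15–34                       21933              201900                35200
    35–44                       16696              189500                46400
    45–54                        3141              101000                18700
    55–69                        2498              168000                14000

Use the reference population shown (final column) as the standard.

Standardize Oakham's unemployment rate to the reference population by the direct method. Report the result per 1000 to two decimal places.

Age-specific rates per 1000 for Oakham: 108.633, 88.106, 31.099, 14.869.
Standard total = 114300; weights = 0.3080, 0.4059, 0.1636, 0.1225.
Standardized rate: 0.3080×108.633 + 0.4059×88.106 + 0.1636×31.099 + 0.1225×14.869 = 76.1303 per 1000.

76.13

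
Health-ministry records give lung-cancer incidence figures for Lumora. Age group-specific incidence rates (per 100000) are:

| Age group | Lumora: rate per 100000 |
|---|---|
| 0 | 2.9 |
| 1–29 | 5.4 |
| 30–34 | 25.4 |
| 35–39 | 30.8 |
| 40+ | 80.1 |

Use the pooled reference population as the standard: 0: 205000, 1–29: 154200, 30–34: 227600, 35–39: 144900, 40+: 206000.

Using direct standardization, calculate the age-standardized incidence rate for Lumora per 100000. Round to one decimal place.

Standard total = 937700; weights = 0.2186, 0.1644, 0.2427, 0.1545, 0.2197.
Standardized rate: 0.2186×2.9 + 0.1644×5.4 + 0.2427×25.4 + 0.1545×30.8 + 0.2197×80.1 = 30.0434 per 100000.

30.0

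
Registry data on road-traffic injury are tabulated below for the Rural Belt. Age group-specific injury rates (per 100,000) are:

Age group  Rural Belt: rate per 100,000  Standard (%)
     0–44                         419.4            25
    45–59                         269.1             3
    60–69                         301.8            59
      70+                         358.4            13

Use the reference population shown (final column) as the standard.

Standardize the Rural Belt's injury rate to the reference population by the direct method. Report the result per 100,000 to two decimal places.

Standard weights: 0.25, 0.03, 0.59, 0.13.
Standardized rate: 0.2500×419.4 + 0.0300×269.1 + 0.5900×301.8 + 0.1300×358.4 = 337.5770 per 100,000.

337.58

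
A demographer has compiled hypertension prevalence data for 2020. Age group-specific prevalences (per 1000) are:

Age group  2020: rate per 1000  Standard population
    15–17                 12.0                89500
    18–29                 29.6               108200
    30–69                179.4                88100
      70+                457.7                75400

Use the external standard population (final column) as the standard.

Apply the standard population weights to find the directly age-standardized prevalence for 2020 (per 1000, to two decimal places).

Standard total = 361200; weights = 0.2478, 0.2996, 0.2439, 0.2087.
Standardized rate: 0.2478×12.0 + 0.2996×29.6 + 0.2439×179.4 + 0.2087×457.7 = 151.1419 per 1000.

151.14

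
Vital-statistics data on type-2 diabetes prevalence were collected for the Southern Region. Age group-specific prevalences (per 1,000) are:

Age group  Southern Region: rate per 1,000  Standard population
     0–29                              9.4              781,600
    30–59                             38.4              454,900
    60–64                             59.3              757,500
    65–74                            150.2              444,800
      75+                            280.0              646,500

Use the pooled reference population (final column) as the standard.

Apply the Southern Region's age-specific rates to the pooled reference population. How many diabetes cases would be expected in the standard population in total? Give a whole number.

Expected diabetes cases = Σ (standard pop × age-specific rate ÷ 1,000)
= 781,600×9.4/1,000 + 454,900×38.4/1,000 + 757,500×59.3/1,000 + 444,800×150.2/1,000 + 646,500×280.0/1,000
= 7347.04 + 17468.16 + 44919.75 + 66808.96 + 181020.00 = 317563.91.

317564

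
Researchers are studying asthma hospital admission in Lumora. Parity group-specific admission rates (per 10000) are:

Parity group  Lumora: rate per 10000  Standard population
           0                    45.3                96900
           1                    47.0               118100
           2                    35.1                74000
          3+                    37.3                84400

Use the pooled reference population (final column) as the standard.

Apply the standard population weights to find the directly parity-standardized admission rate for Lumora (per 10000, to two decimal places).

Standard total = 373400; weights = 0.2595, 0.3163, 0.1982, 0.2260.
Standardized rate: 0.2595×45.3 + 0.3163×47.0 + 0.1982×35.1 + 0.2260×37.3 = 42.0080 per 10000.

42.01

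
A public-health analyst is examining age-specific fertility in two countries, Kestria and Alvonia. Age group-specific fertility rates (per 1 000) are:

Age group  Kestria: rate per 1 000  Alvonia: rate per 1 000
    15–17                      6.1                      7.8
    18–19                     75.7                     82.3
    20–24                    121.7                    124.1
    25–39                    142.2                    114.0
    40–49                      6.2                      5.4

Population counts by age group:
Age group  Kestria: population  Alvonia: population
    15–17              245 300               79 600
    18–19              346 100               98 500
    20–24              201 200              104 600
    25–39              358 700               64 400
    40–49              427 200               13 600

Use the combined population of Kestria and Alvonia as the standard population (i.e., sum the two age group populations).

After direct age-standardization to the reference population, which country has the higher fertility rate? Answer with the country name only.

Kestria

Combined standard total = 1 939 200; weights = 0.1675, 0.2293, 0.1577, 0.2182, 0.2273.
Kestria: 0.1675×6.1 + 0.2293×75.7 + 0.1577×121.7 + 0.2182×142.2 + 0.2273×6.2 = 70.0040 per 1 000.
Alvonia: 0.1675×7.8 + 0.2293×82.3 + 0.1577×124.1 + 0.2182×114.0 + 0.2273×5.4 = 65.8459 per 1 000.
The crude rates (67.05 vs 80.74) would put Alvonia higher, but that reflects its age composition; once standardized to a common age structure, Kestria has the higher underlying rate.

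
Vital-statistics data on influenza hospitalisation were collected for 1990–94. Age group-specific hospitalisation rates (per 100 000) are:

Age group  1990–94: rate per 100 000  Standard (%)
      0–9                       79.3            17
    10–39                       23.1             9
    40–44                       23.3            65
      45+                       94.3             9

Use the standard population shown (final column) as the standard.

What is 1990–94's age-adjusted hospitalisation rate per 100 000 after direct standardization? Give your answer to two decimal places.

39.19

Standard weights: 0.17, 0.09, 0.65, 0.09.
Standardized rate: 0.1700×79.3 + 0.0900×23.1 + 0.6500×23.3 + 0.0900×94.3 = 39.1920 per 100 000.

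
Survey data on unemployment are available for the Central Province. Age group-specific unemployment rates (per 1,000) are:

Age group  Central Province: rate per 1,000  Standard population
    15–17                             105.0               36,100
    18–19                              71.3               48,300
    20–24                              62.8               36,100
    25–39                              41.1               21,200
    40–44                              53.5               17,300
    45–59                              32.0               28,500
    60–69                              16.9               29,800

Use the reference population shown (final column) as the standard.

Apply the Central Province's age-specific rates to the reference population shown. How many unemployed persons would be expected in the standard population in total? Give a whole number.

12714

Expected unemployed persons = Σ (standard pop × age-specific rate ÷ 1,000)
= 36,100×105.0/1,000 + 48,300×71.3/1,000 + 36,100×62.8/1,000 + 21,200×41.1/1,000 + 17,300×53.5/1,000 + 28,500×32.0/1,000 + 29,800×16.9/1,000
= 3790.50 + 3443.79 + 2267.08 + 871.32 + 925.55 + 912.00 + 503.62 = 12713.86.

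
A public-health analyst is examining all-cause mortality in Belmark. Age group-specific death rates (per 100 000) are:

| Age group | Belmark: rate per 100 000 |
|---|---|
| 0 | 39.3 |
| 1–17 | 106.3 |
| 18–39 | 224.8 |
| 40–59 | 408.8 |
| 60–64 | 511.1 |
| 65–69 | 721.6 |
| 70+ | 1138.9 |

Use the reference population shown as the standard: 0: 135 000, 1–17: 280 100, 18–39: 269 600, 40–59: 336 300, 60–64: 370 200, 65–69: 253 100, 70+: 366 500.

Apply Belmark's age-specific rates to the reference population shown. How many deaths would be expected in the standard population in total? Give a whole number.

10224

Expected deaths = Σ (standard pop × age-specific rate ÷ 100 000)
= 135 000×39.3/100 000 + 280 100×106.3/100 000 + 269 600×224.8/100 000 + 336 300×408.8/100 000 + 370 200×511.1/100 000 + 253 100×721.6/100 000 + 366 500×1138.9/100 000
= 53.05 + 297.75 + 606.06 + 1374.79 + 1892.09 + 1826.37 + 4174.07 = 10224.19.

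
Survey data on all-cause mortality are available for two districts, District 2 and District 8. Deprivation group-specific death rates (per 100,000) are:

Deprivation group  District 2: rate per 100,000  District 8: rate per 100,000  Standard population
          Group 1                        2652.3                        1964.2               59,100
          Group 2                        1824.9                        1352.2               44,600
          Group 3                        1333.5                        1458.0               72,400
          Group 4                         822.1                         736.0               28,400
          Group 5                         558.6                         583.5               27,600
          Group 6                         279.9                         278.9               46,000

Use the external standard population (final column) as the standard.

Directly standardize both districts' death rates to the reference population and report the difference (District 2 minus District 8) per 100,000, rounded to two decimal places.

196.11

Standard total = 278,100; weights = 0.2125, 0.1604, 0.2603, 0.1021, 0.0992, 0.1654.
District 2: 0.2125×2652.3 + 0.1604×1824.9 + 0.2603×1333.5 + 0.1021×822.1 + 0.0992×558.6 + 0.1654×279.9 = 1389.1667 per 100,000.
District 8: 0.2125×1964.2 + 0.1604×1352.2 + 0.2603×1458.0 + 0.1021×736.0 + 0.0992×583.5 + 0.1654×278.9 = 1193.0526 per 100,000.
Difference = 1389.1667 − 1193.0526 = 196.1141.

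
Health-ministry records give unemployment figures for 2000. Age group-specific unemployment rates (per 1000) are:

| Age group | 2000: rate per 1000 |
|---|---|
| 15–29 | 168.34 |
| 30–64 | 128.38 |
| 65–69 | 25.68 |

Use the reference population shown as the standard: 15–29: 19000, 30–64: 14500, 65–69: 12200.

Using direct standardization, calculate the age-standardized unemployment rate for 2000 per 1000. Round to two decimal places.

Standard total = 45700; weights = 0.4158, 0.3173, 0.2670.
Standardized rate: 0.4158×168.34 + 0.3173×128.38 + 0.2670×25.68 = 117.5769 per 1000.

117.58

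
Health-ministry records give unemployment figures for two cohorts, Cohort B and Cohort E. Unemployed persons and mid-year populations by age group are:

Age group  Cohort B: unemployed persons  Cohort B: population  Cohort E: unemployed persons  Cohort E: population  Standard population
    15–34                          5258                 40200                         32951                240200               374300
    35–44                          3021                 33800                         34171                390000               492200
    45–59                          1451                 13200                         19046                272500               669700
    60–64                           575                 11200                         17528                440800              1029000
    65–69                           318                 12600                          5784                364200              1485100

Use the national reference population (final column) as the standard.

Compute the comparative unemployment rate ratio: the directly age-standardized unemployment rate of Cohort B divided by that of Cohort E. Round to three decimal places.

1.248

Age-specific rates per 1000 for Cohort B: 130.796, 89.379, 109.924, 51.339, 25.238.
For Cohort E: 137.182, 87.618, 69.894, 39.764, 15.881.
Standard total = 4050300; weights = 0.0924, 0.1215, 0.1653, 0.2541, 0.3667.
Cohort B: 0.0924×130.796 + 0.1215×89.379 + 0.1653×109.924 + 0.2541×51.339 + 0.3667×25.238 = 63.4211 per 1000.
Cohort E: 0.0924×137.182 + 0.1215×87.618 + 0.1653×69.894 + 0.2541×39.764 + 0.3667×15.881 = 50.8069 per 1000.
Ratio = 63.4211 ÷ 50.8069 = 1.24828.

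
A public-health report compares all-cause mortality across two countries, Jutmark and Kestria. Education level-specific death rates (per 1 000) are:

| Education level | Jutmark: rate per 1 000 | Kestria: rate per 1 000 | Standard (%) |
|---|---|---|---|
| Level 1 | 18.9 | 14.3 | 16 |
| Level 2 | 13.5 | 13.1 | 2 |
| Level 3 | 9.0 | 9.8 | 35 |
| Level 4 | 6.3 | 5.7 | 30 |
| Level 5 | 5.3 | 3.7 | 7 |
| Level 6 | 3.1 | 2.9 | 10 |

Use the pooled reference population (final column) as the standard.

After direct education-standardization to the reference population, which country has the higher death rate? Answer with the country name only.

Jutmark

Standard weights: 0.16, 0.02, 0.35, 0.30, 0.07, 0.10.
Jutmark: 0.1600×18.9 + 0.0200×13.5 + 0.3500×9.0 + 0.3000×6.3 + 0.0700×5.3 + 0.1000×3.1 = 9.0150 per 1 000.
Kestria: 0.1600×14.3 + 0.0200×13.1 + 0.3500×9.8 + 0.3000×5.7 + 0.0700×3.7 + 0.1000×2.9 = 8.2390 per 1 000.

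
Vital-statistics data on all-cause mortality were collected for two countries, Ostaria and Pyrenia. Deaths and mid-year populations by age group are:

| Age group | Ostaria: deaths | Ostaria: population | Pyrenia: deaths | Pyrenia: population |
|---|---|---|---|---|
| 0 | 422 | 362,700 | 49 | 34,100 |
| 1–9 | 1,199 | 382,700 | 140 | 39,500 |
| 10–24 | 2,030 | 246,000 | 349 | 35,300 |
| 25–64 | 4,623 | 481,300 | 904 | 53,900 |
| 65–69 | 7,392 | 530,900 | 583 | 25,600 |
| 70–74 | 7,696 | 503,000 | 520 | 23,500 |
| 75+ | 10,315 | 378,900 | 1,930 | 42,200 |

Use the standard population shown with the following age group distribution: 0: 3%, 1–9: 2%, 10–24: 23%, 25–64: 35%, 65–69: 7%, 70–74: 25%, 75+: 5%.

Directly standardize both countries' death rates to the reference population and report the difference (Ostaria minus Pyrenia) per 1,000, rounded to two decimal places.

-6.15

Age-specific rates per 1,000 for Ostaria: 1.163, 3.133, 8.252, 9.605, 13.924, 15.300, 27.224.
For Pyrenia: 1.437, 3.544, 9.887, 16.772, 22.773, 22.128, 45.735.
Standard weights: 0.03, 0.02, 0.23, 0.35, 0.07, 0.25, 0.05.
Ostaria: 0.0300×1.163 + 0.0200×3.133 + 0.2300×8.252 + 0.3500×9.605 + 0.0700×13.924 + 0.2500×15.300 + 0.0500×27.224 = 11.5182 per 1,000.
Pyrenia: 0.0300×1.437 + 0.0200×3.544 + 0.2300×9.887 + 0.3500×16.772 + 0.0700×22.773 + 0.2500×22.128 + 0.0500×45.735 = 17.6708 per 1,000.
Difference = 11.5182 − 17.6708 = -6.1526.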